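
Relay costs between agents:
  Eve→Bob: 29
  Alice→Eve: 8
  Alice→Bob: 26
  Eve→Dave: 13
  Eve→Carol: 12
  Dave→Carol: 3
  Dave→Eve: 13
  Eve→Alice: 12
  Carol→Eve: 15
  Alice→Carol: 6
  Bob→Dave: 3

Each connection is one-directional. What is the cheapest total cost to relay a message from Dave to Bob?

Candidate routes:
Dave - Eve - Alice - Bob: 13 + 12 + 26 = 51
Dave - Eve - Bob: 13 + 29 = 42
Dave - Carol - Eve - Bob: 3 + 15 + 29 = 47
Dave - Carol - Eve - Alice - Bob: 3 + 15 + 12 + 26 = 56
Best route has total 42.

42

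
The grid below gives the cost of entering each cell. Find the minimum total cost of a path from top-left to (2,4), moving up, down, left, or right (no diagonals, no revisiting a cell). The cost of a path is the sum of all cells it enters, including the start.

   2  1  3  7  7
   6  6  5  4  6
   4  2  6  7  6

27

Best path: (0,0)→(0,1)→(0,2)→(1,2)→(1,3)→(1,4)→(2,4)
Cost: 2 + 1 + 3 + 5 + 4 + 6 + 6 = 27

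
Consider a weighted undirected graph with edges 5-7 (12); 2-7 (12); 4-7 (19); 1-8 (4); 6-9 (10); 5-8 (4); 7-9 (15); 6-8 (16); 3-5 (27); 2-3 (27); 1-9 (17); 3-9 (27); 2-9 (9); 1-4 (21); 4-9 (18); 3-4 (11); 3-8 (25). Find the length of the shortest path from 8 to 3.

25

Checking several routes:
8-3: 25
8-5-3: 4 + 27 = 31
8-1-9-4-3: 4 + 17 + 18 + 11 = 50
8-1-9-3: 4 + 17 + 27 = 48
8-5-7-4-3: 4 + 12 + 19 + 11 = 46
8-1-4-3: 4 + 21 + 11 = 36
The minimum is 25.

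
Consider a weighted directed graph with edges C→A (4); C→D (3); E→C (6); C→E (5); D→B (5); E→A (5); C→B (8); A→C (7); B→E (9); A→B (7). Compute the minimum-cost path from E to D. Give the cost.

Routes from E to D:
E -> A -> C -> D: 5 + 7 + 3 = 15
E -> C -> D: 6 + 3 = 9
Shortest: 9.

9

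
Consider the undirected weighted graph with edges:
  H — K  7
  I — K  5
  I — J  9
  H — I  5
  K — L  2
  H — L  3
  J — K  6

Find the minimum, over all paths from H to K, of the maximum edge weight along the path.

3

Candidate routes:
H - I - J - K: max(5, 9, 6) = 9
H - K: max(7) = 7
H - I - K: max(5, 5) = 5
H - L - K: max(3, 2) = 3
Best route has worst link 3.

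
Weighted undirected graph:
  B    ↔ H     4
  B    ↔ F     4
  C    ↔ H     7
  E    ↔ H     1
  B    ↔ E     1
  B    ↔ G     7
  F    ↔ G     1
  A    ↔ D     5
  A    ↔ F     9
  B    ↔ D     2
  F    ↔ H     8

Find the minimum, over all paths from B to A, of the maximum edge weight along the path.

Routes from B to A:
B-G-F-A: max(7, 1, 9) = 9
B-F-A: max(4, 9) = 9
B-E-H-F-A: max(1, 1, 8, 9) = 9
B-H-F-A: max(4, 8, 9) = 9
B-D-A: max(2, 5) = 5
The minimum achievable maximum is 5.

5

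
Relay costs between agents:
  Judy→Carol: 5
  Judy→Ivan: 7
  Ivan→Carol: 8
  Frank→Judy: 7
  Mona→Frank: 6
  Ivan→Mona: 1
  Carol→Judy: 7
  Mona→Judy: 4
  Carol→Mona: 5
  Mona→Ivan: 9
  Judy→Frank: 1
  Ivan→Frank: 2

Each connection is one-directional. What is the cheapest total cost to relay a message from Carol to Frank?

8

A few of the Carol→Frank routes:
Carol→Judy→Frank: 7 + 1 = 8
Carol→Mona→Judy→Frank: 5 + 4 + 1 = 10
Carol→Mona→Frank: 5 + 6 = 11
Best route has total 8.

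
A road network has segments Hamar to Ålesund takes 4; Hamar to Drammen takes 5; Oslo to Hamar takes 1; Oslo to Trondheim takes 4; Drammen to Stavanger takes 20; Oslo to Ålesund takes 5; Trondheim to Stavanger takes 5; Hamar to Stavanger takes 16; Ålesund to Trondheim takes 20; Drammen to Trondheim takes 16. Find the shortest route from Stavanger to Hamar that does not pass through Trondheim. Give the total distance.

16

Paths from Stavanger to Hamar avoiding Trondheim:
Stavanger → Hamar: 16
Stavanger → Drammen → Hamar: 20 + 5 = 25
Best route has total 16.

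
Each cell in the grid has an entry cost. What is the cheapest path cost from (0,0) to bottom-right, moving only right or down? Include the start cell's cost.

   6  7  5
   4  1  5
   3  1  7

Take (0,0) → (1,0) → (1,1) → (2,1) → (2,2) for a total of 6 + 4 + 1 + 1 + 7 = 19.

19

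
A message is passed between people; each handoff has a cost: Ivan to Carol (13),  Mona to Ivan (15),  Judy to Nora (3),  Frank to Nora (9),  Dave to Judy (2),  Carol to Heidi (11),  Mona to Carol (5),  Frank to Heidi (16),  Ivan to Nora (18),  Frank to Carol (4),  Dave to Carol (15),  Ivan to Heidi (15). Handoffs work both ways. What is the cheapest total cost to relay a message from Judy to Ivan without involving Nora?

30

Routes from Judy to Ivan avoiding Nora:
Judy - Dave - Carol - Ivan: 2 + 15 + 13 = 30
Judy - Dave - Carol - Heidi - Ivan: 2 + 15 + 11 + 15 = 43
Judy - Dave - Carol - Frank - Heidi - Ivan: 2 + 15 + 4 + 16 + 15 = 52
Judy - Dave - Carol - Mona - Ivan: 2 + 15 + 5 + 15 = 37
The minimum is 30.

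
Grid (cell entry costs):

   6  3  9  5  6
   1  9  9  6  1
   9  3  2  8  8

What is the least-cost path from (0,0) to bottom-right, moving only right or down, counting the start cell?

Cheapest: r0c0→r1c0→r1c1→r2c1→r2c2→r2c3→r2c4
  6 + 1 + 9 + 3 + 2 + 8 + 8 = 37

37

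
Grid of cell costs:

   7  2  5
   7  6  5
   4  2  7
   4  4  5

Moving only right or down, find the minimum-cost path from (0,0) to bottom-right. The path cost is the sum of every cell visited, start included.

26

Path r0c0 -> r0c1 -> r1c1 -> r2c1 -> r3c1 -> r3c2: 7 + 2 + 6 + 2 + 4 + 5 = 26.
For comparison, the top-then-right route costs 31.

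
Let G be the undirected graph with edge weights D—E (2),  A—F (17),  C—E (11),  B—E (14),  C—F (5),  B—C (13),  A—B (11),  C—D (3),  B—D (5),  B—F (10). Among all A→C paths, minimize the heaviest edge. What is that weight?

11

A few of the A→C routes:
A→B→D→E→C: max(11, 5, 2, 11) = 11
A→B→F→C: max(11, 10, 5) = 11
A→B→D→C: max(11, 5, 3) = 11
A→B→C: max(11, 13) = 13
Smallest bottleneck: 11.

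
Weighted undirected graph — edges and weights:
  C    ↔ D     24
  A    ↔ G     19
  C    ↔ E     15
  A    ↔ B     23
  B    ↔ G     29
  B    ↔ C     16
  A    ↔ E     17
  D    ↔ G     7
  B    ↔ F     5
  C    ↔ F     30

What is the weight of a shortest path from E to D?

A few of the E→D routes:
E→C→D: 15 + 24 = 39
E→C→B→G→D: 15 + 16 + 29 + 7 = 67
E→A→G→D: 17 + 19 + 7 = 43
E→A→B→G→D: 17 + 23 + 29 + 7 = 76
Shortest: 39.

39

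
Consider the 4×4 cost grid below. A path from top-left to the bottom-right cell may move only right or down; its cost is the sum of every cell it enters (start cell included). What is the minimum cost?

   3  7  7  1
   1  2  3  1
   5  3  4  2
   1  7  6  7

One optimal route is [0,0] → [1,0] → [1,1] → [1,2] → [1,3] → [2,3] → [3,3].
Its cost is 3 + 1 + 2 + 3 + 1 + 2 + 7 = 19.

19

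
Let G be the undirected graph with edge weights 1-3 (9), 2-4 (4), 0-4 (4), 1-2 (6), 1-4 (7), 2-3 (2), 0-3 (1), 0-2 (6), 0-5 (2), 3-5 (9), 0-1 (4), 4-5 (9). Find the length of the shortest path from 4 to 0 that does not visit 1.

4

Some routes from 4 to 0 avoiding 1:
4-5-0: 9 + 2 = 11
4-0: 4
4-2-3-0: 4 + 2 + 1 = 7
4-2-0: 4 + 6 = 10
Best route has total 4.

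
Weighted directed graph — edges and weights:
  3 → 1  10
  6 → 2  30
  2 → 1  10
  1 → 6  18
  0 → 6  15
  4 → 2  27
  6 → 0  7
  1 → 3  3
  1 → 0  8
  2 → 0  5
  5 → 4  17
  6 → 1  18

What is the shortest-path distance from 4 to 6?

47

Routes from 4 to 6:
4 → 2 → 0 → 6: 27 + 5 + 15 = 47
4 → 2 → 1 → 0 → 6: 27 + 10 + 8 + 15 = 60
4 → 2 → 1 → 6: 27 + 10 + 18 = 55
Shortest: 47.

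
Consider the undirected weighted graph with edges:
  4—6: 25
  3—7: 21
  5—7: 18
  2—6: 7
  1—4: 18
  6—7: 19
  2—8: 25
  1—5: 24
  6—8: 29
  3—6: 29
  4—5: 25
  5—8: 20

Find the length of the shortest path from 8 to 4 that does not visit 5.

Routes from 8 to 4 avoiding 5:
8→6→4: 29 + 25 = 54
8→2→6→4: 25 + 7 + 25 = 57
Shortest: 54.

54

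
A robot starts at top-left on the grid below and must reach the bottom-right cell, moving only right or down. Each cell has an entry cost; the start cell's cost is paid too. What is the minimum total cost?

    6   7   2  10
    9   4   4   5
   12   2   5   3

27

Take (0,0) (0,1) (0,2) (1,2) (1,3) (2,3) for a total of 6 + 7 + 2 + 4 + 5 + 3 = 27.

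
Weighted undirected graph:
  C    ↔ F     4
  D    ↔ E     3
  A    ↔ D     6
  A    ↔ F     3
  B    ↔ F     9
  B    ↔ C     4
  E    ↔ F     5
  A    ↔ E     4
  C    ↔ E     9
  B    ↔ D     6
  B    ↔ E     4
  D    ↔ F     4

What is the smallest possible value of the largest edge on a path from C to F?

4

Comparing a few candidate routes:
C -> B -> E -> D -> A -> F: max(4, 4, 3, 6, 3) = 6
C -> B -> E -> A -> F: max(4, 4, 4, 3) = 4
C -> F: max(4) = 4
C -> B -> E -> F: max(4, 4, 5) = 5
C -> B -> E -> D -> F: max(4, 4, 3, 4) = 4
Smallest bottleneck: 4.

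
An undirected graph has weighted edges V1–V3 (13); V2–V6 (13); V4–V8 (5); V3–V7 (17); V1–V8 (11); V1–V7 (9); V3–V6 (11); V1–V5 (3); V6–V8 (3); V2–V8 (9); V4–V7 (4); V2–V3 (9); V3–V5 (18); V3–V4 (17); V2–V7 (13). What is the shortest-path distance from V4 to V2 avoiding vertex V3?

14

Routes from V4 to V2 avoiding V3:
V4 -> V8 -> V2: 5 + 9 = 14
V4 -> V7 -> V2: 4 + 13 = 17
V4 -> V8 -> V1 -> V7 -> V2: 5 + 11 + 9 + 13 = 38
V4 -> V8 -> V6 -> V2: 5 + 3 + 13 = 21
V4 -> V7 -> V1 -> V8 -> V6 -> V2: 4 + 9 + 11 + 3 + 13 = 40
V4 -> V7 -> V1 -> V8 -> V2: 4 + 9 + 11 + 9 = 33
Shortest: 14.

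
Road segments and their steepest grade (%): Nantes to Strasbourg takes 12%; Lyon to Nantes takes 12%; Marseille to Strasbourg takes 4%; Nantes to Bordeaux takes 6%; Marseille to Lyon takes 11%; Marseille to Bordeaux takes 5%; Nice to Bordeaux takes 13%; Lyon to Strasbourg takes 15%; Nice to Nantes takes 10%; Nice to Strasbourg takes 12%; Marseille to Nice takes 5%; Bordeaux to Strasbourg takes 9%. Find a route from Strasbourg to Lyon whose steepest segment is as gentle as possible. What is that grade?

11

Some routes from Strasbourg to Lyon:
Strasbourg→Nice→Nantes→Lyon: max(12, 10, 12) = 12
Strasbourg→Bordeaux→Marseille→Lyon: max(9, 5, 11) = 11
Strasbourg→Nice→Nantes→Bordeaux→Marseille→Lyon: max(12, 10, 6, 5, 11) = 12
Strasbourg→Bordeaux→Nantes→Nice→Marseille→Lyon: max(9, 6, 10, 5, 11) = 11
Strasbourg→Nice→Marseille→Bordeaux→Nantes→Lyon: max(12, 5, 5, 6, 12) = 12
Strasbourg→Marseille→Lyon: max(4, 11) = 11
Best route has worst link 11%.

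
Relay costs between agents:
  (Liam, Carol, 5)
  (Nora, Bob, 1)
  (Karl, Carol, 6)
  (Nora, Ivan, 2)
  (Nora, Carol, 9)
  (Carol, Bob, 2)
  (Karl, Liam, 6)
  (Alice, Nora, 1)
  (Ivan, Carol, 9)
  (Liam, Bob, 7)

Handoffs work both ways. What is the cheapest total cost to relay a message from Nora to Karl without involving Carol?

14

Routes from Nora to Karl avoiding Carol:
Nora-Bob-Liam-Karl: 1 + 7 + 6 = 14
The minimum is 14.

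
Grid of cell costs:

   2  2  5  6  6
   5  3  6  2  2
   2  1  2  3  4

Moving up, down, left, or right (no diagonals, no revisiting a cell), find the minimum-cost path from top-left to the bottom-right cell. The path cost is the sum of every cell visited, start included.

One optimal route is r0c0→r0c1→r1c1→r2c1→r2c2→r2c3→r2c4.
Its cost is 2 + 2 + 3 + 1 + 2 + 3 + 4 = 17.

17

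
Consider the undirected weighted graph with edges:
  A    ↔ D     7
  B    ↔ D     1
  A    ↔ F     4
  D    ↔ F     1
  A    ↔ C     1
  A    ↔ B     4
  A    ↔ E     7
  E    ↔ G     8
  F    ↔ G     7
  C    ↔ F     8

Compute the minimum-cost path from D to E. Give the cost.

12

A few of the D→E routes:
D -> F -> A -> E: 1 + 4 + 7 = 12
D -> A -> E: 7 + 7 = 14
D -> B -> A -> E: 1 + 4 + 7 = 12
D -> F -> G -> E: 1 + 7 + 8 = 16
The minimum is 12.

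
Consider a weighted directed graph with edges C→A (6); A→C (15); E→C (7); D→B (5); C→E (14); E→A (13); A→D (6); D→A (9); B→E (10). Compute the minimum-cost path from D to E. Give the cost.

15

Routes from D to E:
D-B-E: 5 + 10 = 15
D-A-C-E: 9 + 15 + 14 = 38
The minimum is 15.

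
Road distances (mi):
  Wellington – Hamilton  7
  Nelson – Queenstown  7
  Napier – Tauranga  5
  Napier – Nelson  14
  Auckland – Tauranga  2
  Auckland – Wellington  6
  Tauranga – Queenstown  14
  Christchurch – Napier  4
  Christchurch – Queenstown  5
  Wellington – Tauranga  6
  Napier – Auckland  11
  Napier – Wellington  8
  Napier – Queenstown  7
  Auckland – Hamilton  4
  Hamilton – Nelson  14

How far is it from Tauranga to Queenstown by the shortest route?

12

Some routes from Tauranga to Queenstown:
Tauranga → Queenstown: 14
Tauranga → Napier → Queenstown: 5 + 7 = 12
Tauranga → Auckland → Napier → Queenstown: 2 + 11 + 7 = 20
Tauranga → Napier → Christchurch → Queenstown: 5 + 4 + 5 = 14
Shortest: 12 mi.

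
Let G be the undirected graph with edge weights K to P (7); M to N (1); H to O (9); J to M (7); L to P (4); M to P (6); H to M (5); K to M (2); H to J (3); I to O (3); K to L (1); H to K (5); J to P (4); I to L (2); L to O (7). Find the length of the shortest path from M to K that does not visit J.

Comparing a few candidate routes:
M - P - K: 6 + 7 = 13
M - H - O - I - L - K: 5 + 9 + 3 + 2 + 1 = 20
M - P - L - K: 6 + 4 + 1 = 11
M - K: 2
M - H - K: 5 + 5 = 10
Shortest: 2.

2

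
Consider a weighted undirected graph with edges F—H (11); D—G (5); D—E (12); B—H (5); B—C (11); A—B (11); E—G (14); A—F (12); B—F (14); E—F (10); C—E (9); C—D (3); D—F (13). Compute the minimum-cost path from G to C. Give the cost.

Checking several routes:
G → D → E → C: 5 + 12 + 9 = 26
G → E → D → C: 14 + 12 + 3 = 29
G → D → C: 5 + 3 = 8
G → D → F → E → C: 5 + 13 + 10 + 9 = 37
G → E → C: 14 + 9 = 23
Best route has total 8.

8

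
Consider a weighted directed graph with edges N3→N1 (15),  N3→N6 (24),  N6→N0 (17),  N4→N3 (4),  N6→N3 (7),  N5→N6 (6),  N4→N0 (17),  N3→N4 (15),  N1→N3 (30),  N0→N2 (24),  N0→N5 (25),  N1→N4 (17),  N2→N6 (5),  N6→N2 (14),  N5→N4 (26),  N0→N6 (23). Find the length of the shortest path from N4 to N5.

Candidate routes:
N4-N0-N5: 17 + 25 = 42
N4-N3-N6-N0-N5: 4 + 24 + 17 + 25 = 70
Shortest: 42.

42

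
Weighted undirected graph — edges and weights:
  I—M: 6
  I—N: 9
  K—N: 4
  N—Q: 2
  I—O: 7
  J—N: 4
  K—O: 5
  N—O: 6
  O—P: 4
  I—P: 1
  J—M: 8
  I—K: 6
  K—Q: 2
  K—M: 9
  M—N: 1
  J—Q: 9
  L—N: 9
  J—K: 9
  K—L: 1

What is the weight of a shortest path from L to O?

6

Some routes from L to O:
L→K→N→O: 1 + 4 + 6 = 11
L→K→O: 1 + 5 = 6
L→K→I→P→O: 1 + 6 + 1 + 4 = 12
L→K→Q→N→O: 1 + 2 + 2 + 6 = 11
Best route has total 6.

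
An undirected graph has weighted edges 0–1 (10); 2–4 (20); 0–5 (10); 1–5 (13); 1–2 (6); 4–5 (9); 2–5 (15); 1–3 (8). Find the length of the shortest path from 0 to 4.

19

Comparing a few candidate routes:
0-1-5-4: 10 + 13 + 9 = 32
0-5-4: 10 + 9 = 19
0-1-2-4: 10 + 6 + 20 = 36
Best route has total 19.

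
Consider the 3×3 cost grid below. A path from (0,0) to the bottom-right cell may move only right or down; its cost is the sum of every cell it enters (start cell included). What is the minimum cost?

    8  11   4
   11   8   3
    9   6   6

Cheapest: (0,0) -> (0,1) -> (0,2) -> (1,2) -> (2,2)
  8 + 11 + 4 + 3 + 6 = 32

32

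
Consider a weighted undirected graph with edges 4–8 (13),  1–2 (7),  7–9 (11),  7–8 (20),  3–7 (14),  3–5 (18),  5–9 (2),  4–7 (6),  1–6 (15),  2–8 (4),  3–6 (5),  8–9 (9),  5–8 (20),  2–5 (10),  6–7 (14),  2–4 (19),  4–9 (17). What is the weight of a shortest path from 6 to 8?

26

Some routes from 6 to 8:
6→7→8: 14 + 20 = 34
6→3→5→9→8: 5 + 18 + 2 + 9 = 34
6→7→4→8: 14 + 6 + 13 = 33
6→1→2→8: 15 + 7 + 4 = 26
Best route has total 26.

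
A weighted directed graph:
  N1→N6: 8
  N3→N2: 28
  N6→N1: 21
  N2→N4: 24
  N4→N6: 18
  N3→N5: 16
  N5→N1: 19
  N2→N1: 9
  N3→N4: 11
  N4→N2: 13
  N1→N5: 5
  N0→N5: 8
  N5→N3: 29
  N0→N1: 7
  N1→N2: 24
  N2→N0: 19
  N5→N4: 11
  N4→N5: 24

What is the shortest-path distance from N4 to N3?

Candidate routes:
N4→N6→N1→N5→N3: 18 + 21 + 5 + 29 = 73
N4→N5→N3: 24 + 29 = 53
N4→N6→N1→N2→N0→N5→N3: 18 + 21 + 24 + 19 + 8 + 29 = 119
N4→N2→N0→N1→N5→N3: 13 + 19 + 7 + 5 + 29 = 73
N4→N2→N0→N5→N3: 13 + 19 + 8 + 29 = 69
N4→N2→N1→N5→N3: 13 + 9 + 5 + 29 = 56
The minimum is 53.

53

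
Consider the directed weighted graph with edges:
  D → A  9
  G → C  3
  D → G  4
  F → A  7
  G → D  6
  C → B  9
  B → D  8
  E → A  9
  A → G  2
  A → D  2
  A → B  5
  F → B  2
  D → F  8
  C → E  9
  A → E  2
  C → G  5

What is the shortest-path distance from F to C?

Candidate routes:
F → B → D → A → G → C: 2 + 8 + 9 + 2 + 3 = 24
F → A → B → D → G → C: 7 + 5 + 8 + 4 + 3 = 27
F → A → D → G → C: 7 + 2 + 4 + 3 = 16
F → A → G → C: 7 + 2 + 3 = 12
F → B → D → G → C: 2 + 8 + 4 + 3 = 17
Best route has total 12.

12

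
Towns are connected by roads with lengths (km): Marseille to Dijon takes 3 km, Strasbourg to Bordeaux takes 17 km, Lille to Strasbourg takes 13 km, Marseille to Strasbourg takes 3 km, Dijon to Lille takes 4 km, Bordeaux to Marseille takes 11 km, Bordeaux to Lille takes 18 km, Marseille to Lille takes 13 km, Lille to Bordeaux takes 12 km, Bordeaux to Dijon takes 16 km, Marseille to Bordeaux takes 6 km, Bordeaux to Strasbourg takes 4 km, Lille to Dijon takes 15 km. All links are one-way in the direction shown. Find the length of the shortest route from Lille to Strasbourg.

13

Paths from Lille to Strasbourg:
Lille -> Bordeaux -> Strasbourg: 12 + 4 = 16
Lille -> Strasbourg: 13
Lille -> Bordeaux -> Marseille -> Strasbourg: 12 + 11 + 3 = 26
Shortest: 13 km.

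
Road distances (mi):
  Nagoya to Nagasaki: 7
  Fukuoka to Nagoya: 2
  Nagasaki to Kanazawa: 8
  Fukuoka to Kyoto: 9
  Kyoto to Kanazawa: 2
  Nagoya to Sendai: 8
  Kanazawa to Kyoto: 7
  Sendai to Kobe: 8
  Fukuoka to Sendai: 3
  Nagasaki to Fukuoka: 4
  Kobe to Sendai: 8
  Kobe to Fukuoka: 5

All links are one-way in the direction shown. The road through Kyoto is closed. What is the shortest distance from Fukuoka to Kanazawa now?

17

Paths from Fukuoka to Kanazawa avoiding Kyoto:
Fukuoka - Nagoya - Nagasaki - Kanazawa: 2 + 7 + 8 = 17
The minimum is 17 mi.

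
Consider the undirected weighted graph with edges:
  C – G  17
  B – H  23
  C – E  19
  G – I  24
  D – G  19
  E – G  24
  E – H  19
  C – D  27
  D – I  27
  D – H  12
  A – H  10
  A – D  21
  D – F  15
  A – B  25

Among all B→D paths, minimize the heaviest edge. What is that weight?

23

A few of the B→D routes:
B→H→E→G→D: max(23, 19, 24, 19) = 24
B→H→A→D: max(23, 10, 21) = 23
B→A→H→E→C→G→D: max(25, 10, 19, 19, 17, 19) = 25
B→H→E→C→G→D: max(23, 19, 19, 17, 19) = 23
B→H→D: max(23, 12) = 23
Smallest bottleneck: 23.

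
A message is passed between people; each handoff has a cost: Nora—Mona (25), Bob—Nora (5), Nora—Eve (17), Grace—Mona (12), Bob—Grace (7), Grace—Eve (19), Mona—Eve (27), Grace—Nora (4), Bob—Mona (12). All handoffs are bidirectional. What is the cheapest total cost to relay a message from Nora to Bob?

Comparing a few candidate routes:
Nora → Bob: 5
Nora → Grace → Mona → Bob: 4 + 12 + 12 = 28
Nora → Grace → Bob: 4 + 7 = 11
Best route has total 5.

5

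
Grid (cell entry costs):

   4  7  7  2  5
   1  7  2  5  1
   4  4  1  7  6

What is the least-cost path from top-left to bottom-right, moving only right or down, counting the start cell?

One optimal route is r0c0 r1c0 r1c1 r1c2 r1c3 r1c4 r2c4.
Its cost is 4 + 1 + 7 + 2 + 5 + 1 + 6 = 26.

26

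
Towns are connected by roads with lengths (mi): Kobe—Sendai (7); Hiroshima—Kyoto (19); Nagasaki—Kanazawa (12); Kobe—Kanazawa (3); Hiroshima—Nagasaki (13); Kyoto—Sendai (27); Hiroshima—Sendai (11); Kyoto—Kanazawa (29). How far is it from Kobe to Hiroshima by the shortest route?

Comparing a few candidate routes:
Kobe-Sendai-Kyoto-Hiroshima: 7 + 27 + 19 = 53
Kobe-Kanazawa-Kyoto-Hiroshima: 3 + 29 + 19 = 51
Kobe-Sendai-Hiroshima: 7 + 11 = 18
Kobe-Kanazawa-Nagasaki-Hiroshima: 3 + 12 + 13 = 28
Shortest: 18 mi.

18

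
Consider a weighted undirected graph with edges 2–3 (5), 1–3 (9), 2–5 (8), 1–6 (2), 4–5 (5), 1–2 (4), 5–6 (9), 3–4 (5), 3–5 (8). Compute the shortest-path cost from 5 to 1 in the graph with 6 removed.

Checking several routes:
5→2→1: 8 + 4 = 12
5→4→3→2→1: 5 + 5 + 5 + 4 = 19
5→3→2→1: 8 + 5 + 4 = 17
5→3→1: 8 + 9 = 17
Best route has total 12.

12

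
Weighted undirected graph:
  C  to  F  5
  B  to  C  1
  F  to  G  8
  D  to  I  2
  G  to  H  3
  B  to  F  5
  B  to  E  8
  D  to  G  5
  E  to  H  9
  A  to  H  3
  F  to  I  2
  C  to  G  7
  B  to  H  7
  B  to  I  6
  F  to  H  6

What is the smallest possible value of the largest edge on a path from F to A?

A few of the F→A routes:
F→C→B→I→D→G→H→A: max(5, 1, 6, 2, 5, 3, 3) = 6
F→C→B→H→A: max(5, 1, 7, 3) = 7
F→C→G→D→I→B→H→A: max(5, 7, 5, 2, 6, 7, 3) = 7
F→B→I→D→G→H→A: max(5, 6, 2, 5, 3, 3) = 6
F→H→A: max(6, 3) = 6
F→I→D→G→H→A: max(2, 2, 5, 3, 3) = 5
Best route has worst link 5.

5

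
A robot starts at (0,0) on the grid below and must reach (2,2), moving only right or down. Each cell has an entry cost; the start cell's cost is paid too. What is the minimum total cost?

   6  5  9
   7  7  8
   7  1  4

Path [0,0]→[0,1]→[1,1]→[2,1]→[2,2]: 6 + 5 + 7 + 1 + 4 = 23.

23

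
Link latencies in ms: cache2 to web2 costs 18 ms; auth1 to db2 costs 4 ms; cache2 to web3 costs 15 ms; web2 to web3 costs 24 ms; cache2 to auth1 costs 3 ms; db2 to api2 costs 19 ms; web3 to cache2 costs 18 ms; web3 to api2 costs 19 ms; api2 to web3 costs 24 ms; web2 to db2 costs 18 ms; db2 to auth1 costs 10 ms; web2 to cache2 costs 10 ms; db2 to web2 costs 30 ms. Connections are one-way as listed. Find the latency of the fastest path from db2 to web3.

43

Candidate routes:
db2→web2→web3: 30 + 24 = 54
db2→api2→web3: 19 + 24 = 43
db2→web2→cache2→web3: 30 + 10 + 15 = 55
Best route has total 43 ms.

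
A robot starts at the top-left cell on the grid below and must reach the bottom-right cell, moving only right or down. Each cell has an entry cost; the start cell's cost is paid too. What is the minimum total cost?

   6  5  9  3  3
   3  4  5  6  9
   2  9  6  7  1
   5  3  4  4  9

36

Best path: r0c0 r1c0 r2c0 r3c0 r3c1 r3c2 r3c3 r3c4
Cost: 6 + 3 + 2 + 5 + 3 + 4 + 4 + 9 = 36
For comparison, the top-then-right route costs 45.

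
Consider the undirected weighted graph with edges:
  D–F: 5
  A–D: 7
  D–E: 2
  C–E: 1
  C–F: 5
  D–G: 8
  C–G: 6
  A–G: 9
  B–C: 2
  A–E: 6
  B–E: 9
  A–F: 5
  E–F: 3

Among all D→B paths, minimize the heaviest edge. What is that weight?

2

Some routes from D to B:
D→F→E→C→B: max(5, 3, 1, 2) = 5
D→E→C→B: max(2, 1, 2) = 2
D→E→F→C→B: max(2, 3, 5, 2) = 5
Smallest bottleneck: 2.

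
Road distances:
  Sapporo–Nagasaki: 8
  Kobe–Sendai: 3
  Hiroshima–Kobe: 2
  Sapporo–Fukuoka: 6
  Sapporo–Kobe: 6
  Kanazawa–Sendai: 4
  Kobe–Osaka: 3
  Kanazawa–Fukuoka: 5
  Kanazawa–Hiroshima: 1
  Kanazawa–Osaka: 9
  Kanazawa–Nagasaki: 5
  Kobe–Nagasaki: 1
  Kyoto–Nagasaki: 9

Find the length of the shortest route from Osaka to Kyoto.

13

A few of the Osaka→Kyoto routes:
Osaka -> Kobe -> Hiroshima -> Kanazawa -> Nagasaki -> Kyoto: 3 + 2 + 1 + 5 + 9 = 20
Osaka -> Kanazawa -> Hiroshima -> Kobe -> Nagasaki -> Kyoto: 9 + 1 + 2 + 1 + 9 = 22
Osaka -> Kobe -> Nagasaki -> Kyoto: 3 + 1 + 9 = 13
Osaka -> Kanazawa -> Nagasaki -> Kyoto: 9 + 5 + 9 = 23
The minimum is 13.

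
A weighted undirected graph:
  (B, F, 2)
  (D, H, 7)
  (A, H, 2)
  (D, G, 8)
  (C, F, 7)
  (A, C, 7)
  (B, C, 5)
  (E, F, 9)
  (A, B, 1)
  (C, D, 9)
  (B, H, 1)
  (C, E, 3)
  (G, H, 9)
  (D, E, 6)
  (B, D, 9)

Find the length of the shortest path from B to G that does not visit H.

17

A few of the B→G routes:
B → D → G: 9 + 8 = 17
B → F → E → D → G: 2 + 9 + 6 + 8 = 25
B → C → E → D → G: 5 + 3 + 6 + 8 = 22
B → C → D → G: 5 + 9 + 8 = 22
The minimum is 17.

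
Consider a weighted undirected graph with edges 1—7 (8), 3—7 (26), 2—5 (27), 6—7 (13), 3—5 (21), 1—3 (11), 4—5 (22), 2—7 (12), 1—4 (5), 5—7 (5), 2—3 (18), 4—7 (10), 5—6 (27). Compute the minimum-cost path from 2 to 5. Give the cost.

17

Comparing a few candidate routes:
2 - 5: 27
2 - 3 - 5: 18 + 21 = 39
2 - 7 - 5: 12 + 5 = 17
2 - 3 - 1 - 7 - 5: 18 + 11 + 8 + 5 = 42
2 - 7 - 4 - 5: 12 + 10 + 22 = 44
The minimum is 17.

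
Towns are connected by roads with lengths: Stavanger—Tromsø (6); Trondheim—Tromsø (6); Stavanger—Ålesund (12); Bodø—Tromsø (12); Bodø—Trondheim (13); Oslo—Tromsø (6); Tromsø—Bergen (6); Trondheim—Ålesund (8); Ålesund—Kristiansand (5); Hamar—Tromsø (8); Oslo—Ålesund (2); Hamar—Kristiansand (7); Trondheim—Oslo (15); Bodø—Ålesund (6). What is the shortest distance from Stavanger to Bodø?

18

Some routes from Stavanger to Bodø:
Stavanger→Tromsø→Oslo→Ålesund→Bodø: 6 + 6 + 2 + 6 = 20
Stavanger→Tromsø→Bodø: 6 + 12 = 18
Stavanger→Ålesund→Bodø: 12 + 6 = 18
The minimum is 18.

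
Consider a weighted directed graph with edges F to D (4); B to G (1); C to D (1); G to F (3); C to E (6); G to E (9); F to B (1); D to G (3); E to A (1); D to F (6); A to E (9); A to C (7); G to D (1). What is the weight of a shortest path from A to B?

15

Routes from A to B:
A→C→D→G→F→B: 7 + 1 + 3 + 3 + 1 = 15
A→C→D→F→B: 7 + 1 + 6 + 1 = 15
Best route has total 15.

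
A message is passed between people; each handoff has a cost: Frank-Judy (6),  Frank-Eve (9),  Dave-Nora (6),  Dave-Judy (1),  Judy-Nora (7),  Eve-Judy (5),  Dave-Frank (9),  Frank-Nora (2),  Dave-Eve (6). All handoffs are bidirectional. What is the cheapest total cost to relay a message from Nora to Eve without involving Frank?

12

Candidate routes:
Nora→Judy→Eve: 7 + 5 = 12
Nora→Judy→Dave→Eve: 7 + 1 + 6 = 14
Nora→Dave→Eve: 6 + 6 = 12
Nora→Dave→Judy→Eve: 6 + 1 + 5 = 12
Best route has total 12.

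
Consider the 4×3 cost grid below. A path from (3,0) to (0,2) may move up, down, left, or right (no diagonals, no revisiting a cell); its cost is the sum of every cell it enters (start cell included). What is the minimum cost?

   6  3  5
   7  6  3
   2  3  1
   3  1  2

15

One optimal route is r3c0 -> r3c1 -> r3c2 -> r2c2 -> r1c2 -> r0c2.
Its cost is 3 + 1 + 2 + 1 + 3 + 5 = 15.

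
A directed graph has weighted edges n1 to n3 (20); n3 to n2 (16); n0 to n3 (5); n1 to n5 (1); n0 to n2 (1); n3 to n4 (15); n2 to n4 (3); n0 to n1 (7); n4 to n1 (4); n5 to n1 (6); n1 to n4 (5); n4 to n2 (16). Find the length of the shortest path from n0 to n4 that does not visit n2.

12

Candidate routes:
n0 -> n3 -> n4: 5 + 15 = 20
n0 -> n1 -> n4: 7 + 5 = 12
n0 -> n1 -> n3 -> n4: 7 + 20 + 15 = 42
Best route has total 12.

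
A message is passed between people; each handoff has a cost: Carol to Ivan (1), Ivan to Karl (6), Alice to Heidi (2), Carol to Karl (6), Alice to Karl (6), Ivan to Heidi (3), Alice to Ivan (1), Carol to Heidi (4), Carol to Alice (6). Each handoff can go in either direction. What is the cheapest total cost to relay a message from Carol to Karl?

6

A few of the Carol→Karl routes:
Carol -> Ivan -> Heidi -> Alice -> Karl: 1 + 3 + 2 + 6 = 12
Carol -> Heidi -> Alice -> Karl: 4 + 2 + 6 = 12
Carol -> Ivan -> Karl: 1 + 6 = 7
Carol -> Alice -> Karl: 6 + 6 = 12
Carol -> Ivan -> Alice -> Karl: 1 + 1 + 6 = 8
Carol -> Karl: 6
Best route has total 6.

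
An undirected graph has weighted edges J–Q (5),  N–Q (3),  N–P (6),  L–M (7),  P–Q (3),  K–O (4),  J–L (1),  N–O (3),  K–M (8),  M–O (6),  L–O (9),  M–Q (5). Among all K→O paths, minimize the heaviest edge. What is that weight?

A few of the K→O routes:
K → M → L → J → Q → P → N → O: max(8, 7, 1, 5, 3, 6, 3) = 8
K → O: max(4) = 4
K → M → L → J → Q → N → O: max(8, 7, 1, 5, 3, 3) = 8
The minimum achievable maximum is 4.

4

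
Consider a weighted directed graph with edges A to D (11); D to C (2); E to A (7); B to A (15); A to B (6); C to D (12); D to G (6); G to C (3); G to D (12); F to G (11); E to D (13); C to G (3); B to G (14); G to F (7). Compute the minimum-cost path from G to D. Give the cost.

12

Routes from G to D:
G → D: 12
G → C → D: 3 + 12 = 15
Best route has total 12.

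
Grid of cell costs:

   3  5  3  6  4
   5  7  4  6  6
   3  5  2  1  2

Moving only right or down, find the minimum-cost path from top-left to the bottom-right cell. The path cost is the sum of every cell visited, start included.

20

Path (0,0) (0,1) (0,2) (1,2) (2,2) (2,3) (2,4): 3 + 5 + 3 + 4 + 2 + 1 + 2 = 20.
For comparison, the top-then-right route costs 29.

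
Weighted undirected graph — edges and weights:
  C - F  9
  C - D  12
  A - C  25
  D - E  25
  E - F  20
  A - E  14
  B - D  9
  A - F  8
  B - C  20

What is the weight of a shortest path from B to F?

Some routes from B to F:
B-C-F: 20 + 9 = 29
B-D-C-F: 9 + 12 + 9 = 30
B-D-E-F: 9 + 25 + 20 = 54
B-D-C-A-F: 9 + 12 + 25 + 8 = 54
B-C-A-F: 20 + 25 + 8 = 53
The minimum is 29.

29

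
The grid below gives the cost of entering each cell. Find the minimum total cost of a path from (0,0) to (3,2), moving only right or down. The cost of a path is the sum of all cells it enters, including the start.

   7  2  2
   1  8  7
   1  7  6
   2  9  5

Cheapest: [0,0] → [1,0] → [2,0] → [3,0] → [3,1] → [3,2]
  7 + 1 + 1 + 2 + 9 + 5 = 25
(Top row then right column would cost 29.)

25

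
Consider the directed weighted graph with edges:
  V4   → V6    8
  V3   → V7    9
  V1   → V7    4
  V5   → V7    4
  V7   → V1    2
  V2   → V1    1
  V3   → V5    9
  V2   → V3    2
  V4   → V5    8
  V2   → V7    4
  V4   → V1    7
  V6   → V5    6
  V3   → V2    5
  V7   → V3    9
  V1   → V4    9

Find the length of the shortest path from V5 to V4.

Candidate routes:
V5-V7-V1-V4: 4 + 2 + 9 = 15
V5-V7-V3-V2-V1-V4: 4 + 9 + 5 + 1 + 9 = 28
Shortest: 15.

15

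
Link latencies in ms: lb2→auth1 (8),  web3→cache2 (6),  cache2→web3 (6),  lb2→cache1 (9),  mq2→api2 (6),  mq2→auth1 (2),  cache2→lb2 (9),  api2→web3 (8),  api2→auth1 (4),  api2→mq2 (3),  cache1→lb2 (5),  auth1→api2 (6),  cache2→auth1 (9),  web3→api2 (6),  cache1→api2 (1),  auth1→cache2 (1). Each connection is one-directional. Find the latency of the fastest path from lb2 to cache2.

9

Paths from lb2 to cache2:
lb2 - auth1 - cache2: 8 + 1 = 9
lb2 - cache1 - api2 - mq2 - auth1 - cache2: 9 + 1 + 3 + 2 + 1 = 16
lb2 - cache1 - api2 - auth1 - cache2: 9 + 1 + 4 + 1 = 15
lb2 - auth1 - api2 - web3 - cache2: 8 + 6 + 8 + 6 = 28
lb2 - cache1 - api2 - web3 - cache2: 9 + 1 + 8 + 6 = 24
Best route has total 9 ms.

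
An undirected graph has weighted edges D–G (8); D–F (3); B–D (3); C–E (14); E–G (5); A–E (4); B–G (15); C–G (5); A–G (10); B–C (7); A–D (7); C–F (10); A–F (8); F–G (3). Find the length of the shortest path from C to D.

10

A few of the C→D routes:
C -> G -> F -> D: 5 + 3 + 3 = 11
C -> F -> D: 10 + 3 = 13
C -> F -> G -> D: 10 + 3 + 8 = 21
C -> B -> D: 7 + 3 = 10
C -> G -> E -> A -> D: 5 + 5 + 4 + 7 = 21
C -> G -> D: 5 + 8 = 13
The minimum is 10.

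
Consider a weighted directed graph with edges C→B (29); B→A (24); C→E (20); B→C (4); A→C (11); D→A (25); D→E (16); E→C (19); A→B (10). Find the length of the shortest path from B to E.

Paths from B to E:
B → C → E: 4 + 20 = 24
B → A → C → E: 24 + 11 + 20 = 55
The minimum is 24.

24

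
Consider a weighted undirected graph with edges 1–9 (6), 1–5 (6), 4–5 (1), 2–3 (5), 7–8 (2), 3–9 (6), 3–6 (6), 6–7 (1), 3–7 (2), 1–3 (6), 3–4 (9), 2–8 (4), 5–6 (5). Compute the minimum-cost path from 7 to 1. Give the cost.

8

Comparing a few candidate routes:
7 -> 3 -> 1: 2 + 6 = 8
7 -> 6 -> 3 -> 1: 1 + 6 + 6 = 13
7 -> 6 -> 5 -> 1: 1 + 5 + 6 = 12
Shortest: 8.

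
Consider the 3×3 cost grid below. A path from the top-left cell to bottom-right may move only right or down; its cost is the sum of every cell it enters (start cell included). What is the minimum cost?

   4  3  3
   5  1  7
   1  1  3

One optimal route is r0c0→r0c1→r1c1→r2c1→r2c2.
Its cost is 4 + 3 + 1 + 1 + 3 = 12.
(Top row then right column would cost 20.)

12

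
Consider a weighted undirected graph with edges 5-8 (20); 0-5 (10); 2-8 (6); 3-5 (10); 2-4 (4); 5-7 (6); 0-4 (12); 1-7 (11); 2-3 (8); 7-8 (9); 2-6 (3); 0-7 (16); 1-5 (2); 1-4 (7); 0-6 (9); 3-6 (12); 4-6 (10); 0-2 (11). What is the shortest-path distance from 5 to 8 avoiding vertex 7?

19

Checking several routes:
5-8: 20
5-1-4-2-8: 2 + 7 + 4 + 6 = 19
5-3-2-8: 10 + 8 + 6 = 24
5-0-2-8: 10 + 11 + 6 = 27
Best route has total 19.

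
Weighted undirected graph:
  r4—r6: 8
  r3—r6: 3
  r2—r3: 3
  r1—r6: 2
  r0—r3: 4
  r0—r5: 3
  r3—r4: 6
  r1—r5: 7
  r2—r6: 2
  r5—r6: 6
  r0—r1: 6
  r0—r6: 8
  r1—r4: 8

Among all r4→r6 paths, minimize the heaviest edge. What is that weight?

A few of the r4→r6 routes:
r4 -> r3 -> r6: max(6, 3) = 6
r4 -> r3 -> r0 -> r5 -> r1 -> r6: max(6, 4, 3, 7, 2) = 7
r4 -> r3 -> r2 -> r6: max(6, 3, 2) = 6
r4 -> r3 -> r0 -> r1 -> r6: max(6, 4, 6, 2) = 6
r4 -> r3 -> r0 -> r5 -> r6: max(6, 4, 3, 6) = 6
The minimum achievable maximum is 6.

6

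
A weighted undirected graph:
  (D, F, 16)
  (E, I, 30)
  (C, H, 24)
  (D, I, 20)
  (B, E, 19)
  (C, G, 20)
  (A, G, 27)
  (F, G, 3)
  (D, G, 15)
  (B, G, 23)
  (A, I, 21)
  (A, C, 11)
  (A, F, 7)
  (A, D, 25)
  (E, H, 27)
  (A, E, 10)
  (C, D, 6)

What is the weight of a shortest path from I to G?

31

A few of the I→G routes:
I-D-F-G: 20 + 16 + 3 = 39
I-A-F-G: 21 + 7 + 3 = 31
I-D-C-G: 20 + 6 + 20 = 46
I-D-G: 20 + 15 = 35
I-D-C-A-F-G: 20 + 6 + 11 + 7 + 3 = 47
The minimum is 31.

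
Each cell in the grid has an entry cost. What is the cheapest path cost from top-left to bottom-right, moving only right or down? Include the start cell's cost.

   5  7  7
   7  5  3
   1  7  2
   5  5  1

Take r0c0 r0c1 r1c1 r1c2 r2c2 r3c2 for a total of 5 + 7 + 5 + 3 + 2 + 1 = 23.
For comparison, the top-then-right route costs 25.

23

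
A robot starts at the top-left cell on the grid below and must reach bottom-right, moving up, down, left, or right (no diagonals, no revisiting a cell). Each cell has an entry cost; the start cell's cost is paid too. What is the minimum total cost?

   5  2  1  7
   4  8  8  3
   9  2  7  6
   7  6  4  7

Take r0c0 -> r0c1 -> r0c2 -> r0c3 -> r1c3 -> r2c3 -> r3c3 for a total of 5 + 2 + 1 + 7 + 3 + 6 + 7 = 31.

31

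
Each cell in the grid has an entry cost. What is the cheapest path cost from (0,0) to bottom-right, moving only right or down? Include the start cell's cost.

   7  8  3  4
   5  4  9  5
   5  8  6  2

Cheapest: r0c0 → r0c1 → r0c2 → r0c3 → r1c3 → r2c3
  7 + 8 + 3 + 4 + 5 + 2 = 29

29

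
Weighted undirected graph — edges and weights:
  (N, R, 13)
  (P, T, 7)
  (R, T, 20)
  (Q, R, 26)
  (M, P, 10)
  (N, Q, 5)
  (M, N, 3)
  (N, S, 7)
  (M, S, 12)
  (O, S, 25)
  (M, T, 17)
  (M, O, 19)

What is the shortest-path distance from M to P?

10

Some routes from M to P:
M→N→R→T→P: 3 + 13 + 20 + 7 = 43
M→T→P: 17 + 7 = 24
M→P: 10
Best route has total 10.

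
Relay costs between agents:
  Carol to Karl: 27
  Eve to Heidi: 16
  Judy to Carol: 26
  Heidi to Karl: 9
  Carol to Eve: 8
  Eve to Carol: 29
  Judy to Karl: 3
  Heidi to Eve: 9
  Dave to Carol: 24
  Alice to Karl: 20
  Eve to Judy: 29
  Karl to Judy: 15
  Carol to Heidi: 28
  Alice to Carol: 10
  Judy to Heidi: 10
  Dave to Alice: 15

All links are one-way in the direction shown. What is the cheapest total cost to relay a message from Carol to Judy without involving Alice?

37

Routes from Carol to Judy avoiding Alice:
Carol→Eve→Judy: 8 + 29 = 37
Carol→Heidi→Eve→Judy: 28 + 9 + 29 = 66
Carol→Eve→Heidi→Karl→Judy: 8 + 16 + 9 + 15 = 48
Carol→Heidi→Karl→Judy: 28 + 9 + 15 = 52
Carol→Karl→Judy: 27 + 15 = 42
The minimum is 37.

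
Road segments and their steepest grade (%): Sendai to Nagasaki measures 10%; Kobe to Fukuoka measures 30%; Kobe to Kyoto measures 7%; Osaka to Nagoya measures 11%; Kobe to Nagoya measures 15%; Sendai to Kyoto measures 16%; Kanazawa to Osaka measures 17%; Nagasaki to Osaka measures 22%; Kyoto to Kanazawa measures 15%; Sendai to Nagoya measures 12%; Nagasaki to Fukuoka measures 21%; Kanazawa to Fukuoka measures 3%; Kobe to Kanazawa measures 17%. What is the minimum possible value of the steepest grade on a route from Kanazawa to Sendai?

15

A few of the Kanazawa→Sendai routes:
Kanazawa→Kobe→Nagoya→Sendai: max(17, 15, 12) = 17
Kanazawa→Osaka→Nagoya→Kobe→Kyoto→Sendai: max(17, 11, 15, 7, 16) = 17
Kanazawa→Kobe→Kyoto→Sendai: max(17, 7, 16) = 17
Kanazawa→Kyoto→Sendai: max(15, 16) = 16
Kanazawa→Osaka→Nagoya→Sendai: max(17, 11, 12) = 17
Kanazawa→Kyoto→Kobe→Nagoya→Sendai: max(15, 7, 15, 12) = 15
Best route has worst link 15%.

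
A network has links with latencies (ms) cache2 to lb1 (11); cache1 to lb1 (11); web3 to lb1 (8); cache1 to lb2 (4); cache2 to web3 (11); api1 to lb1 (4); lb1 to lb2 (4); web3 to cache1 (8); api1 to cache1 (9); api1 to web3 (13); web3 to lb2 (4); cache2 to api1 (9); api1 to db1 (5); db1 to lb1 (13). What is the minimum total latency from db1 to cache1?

A few of the db1→cache1 routes:
db1 -> api1 -> lb1 -> cache1: 5 + 4 + 11 = 20
db1 -> api1 -> cache1: 5 + 9 = 14
db1 -> api1 -> lb1 -> lb2 -> cache1: 5 + 4 + 4 + 4 = 17
Best route has total 14 ms.

14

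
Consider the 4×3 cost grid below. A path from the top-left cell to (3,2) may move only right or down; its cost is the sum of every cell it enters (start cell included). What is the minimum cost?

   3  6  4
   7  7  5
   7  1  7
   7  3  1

Best path: (0,0) (0,1) (1,1) (2,1) (3,1) (3,2)
Cost: 3 + 6 + 7 + 1 + 3 + 1 = 21
For comparison, the top-then-right route costs 26.

21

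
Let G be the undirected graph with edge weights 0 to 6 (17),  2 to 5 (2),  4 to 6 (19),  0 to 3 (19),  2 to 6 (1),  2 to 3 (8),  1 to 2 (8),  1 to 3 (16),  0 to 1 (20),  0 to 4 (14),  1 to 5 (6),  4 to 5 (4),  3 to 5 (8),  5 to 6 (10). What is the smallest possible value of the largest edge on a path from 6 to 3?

8

A few of the 6→3 routes:
6-2-3: max(1, 8) = 8
6-2-1-5-3: max(1, 8, 6, 8) = 8
6-2-5-3: max(1, 2, 8) = 8
The minimum achievable maximum is 8.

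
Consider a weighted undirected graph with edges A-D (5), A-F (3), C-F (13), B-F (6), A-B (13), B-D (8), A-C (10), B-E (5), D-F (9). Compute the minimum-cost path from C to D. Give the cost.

Checking several routes:
C→F→A→D: 13 + 3 + 5 = 21
C→A→F→D: 10 + 3 + 9 = 22
C→F→D: 13 + 9 = 22
C→A→D: 10 + 5 = 15
C→F→B→D: 13 + 6 + 8 = 27
Best route has total 15.

15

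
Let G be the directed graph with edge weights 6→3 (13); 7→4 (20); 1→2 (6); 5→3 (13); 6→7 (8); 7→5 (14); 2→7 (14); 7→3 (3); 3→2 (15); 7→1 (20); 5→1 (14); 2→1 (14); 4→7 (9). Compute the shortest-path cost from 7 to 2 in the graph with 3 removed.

26

Candidate routes:
7 -> 1 -> 2: 20 + 6 = 26
7 -> 5 -> 1 -> 2: 14 + 14 + 6 = 34
Shortest: 26.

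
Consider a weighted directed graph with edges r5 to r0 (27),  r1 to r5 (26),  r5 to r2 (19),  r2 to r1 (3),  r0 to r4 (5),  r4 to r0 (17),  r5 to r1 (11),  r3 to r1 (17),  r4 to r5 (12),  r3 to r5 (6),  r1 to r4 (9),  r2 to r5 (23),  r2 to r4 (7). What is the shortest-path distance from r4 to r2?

Paths from r4 to r2:
r4-r5-r2: 12 + 19 = 31
Shortest: 31.

31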